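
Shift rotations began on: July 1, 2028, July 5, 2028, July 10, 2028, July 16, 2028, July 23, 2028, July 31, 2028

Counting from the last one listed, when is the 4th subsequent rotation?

September 11, 2028

Gaps: 4, 5, 6, 7, 8 days — each gap is 1 larger than the previous one.
Next gap: 9 days. July 31, 2028 + 9 days = August 9, 2028.
Next gap: 10 days. August 9, 2028 + 10 days = August 19, 2028.
Next gap: 11 days. August 19, 2028 + 11 days = August 30, 2028.
Next gap: 12 days. August 30, 2028 + 12 days = September 11, 2028.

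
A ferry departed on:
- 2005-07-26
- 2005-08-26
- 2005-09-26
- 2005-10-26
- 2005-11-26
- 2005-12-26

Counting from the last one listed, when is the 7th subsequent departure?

2006-07-26

The day-of-month is always 26 (31, 31, 30, 31, 30 days between events).
So this recurs on the 26th of each month.
January 2006: 2006-01-26.
Next: February 2006 → 2006-02-26.
March 2006: 2006-03-26.
April 2006: 2006-04-26.
Next: May 2006 → 2006-05-26.
Next: June 2006 → 2006-06-26.
Next: July 2006 → 2006-07-26.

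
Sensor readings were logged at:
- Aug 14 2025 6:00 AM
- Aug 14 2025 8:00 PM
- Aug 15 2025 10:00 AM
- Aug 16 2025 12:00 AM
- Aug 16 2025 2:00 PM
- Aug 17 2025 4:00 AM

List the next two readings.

Aug 17 2025 6:00 PM, Aug 18 2025 8:00 AM

Gaps: 14, 14, 14, 14, 14 hours — each event is 14 hours after the previous one.
Aug 17 2025 4:00 AM + 14 h = Aug 17 2025 6:00 PM.
Aug 17 2025 6:00 PM + 14 h = Aug 18 2025 8:00 AM.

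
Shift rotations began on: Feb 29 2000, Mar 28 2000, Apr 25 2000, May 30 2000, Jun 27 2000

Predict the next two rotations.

All Tuesdays; the gaps (28, 28, 35, 28) vary with month length.
This is the last Tuesday of each month.
July 2000 ends with Tuesday Jul 25 2000.
Last Tuesday of August 2000: Aug 29 2000.

Jul 25 2000, Aug 29 2000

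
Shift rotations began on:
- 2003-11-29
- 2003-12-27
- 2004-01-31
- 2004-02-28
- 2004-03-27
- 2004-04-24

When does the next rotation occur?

All Saturdays; the gaps (28, 35, 28, 28, 28) vary with month length.
This is the last Saturday of each month.
Last Saturday of May 2004: 2004-05-29.

2004-05-29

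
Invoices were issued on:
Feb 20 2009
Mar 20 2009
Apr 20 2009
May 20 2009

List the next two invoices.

Each date is the 20th; the gaps (28, 31, 30) track the month lengths.
The rule is the 20th of each month.
June 2009: Jun 20 2009.
Next: July 2009 → Jul 20 2009.

Jun 20 2009, Jul 20 2009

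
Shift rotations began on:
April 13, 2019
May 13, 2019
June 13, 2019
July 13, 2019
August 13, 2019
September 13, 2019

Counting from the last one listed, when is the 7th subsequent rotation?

Gaps: 30, 31, 30, 31, 31 days — not constant. Every event is on the 13th of the month.
Pattern: the 13th of each month.
Next: October 2019 → October 13, 2019.
November 2019: November 13, 2019.
December 2019: December 13, 2019.
January 2020: January 13, 2020.
February 2020: February 13, 2020.
Next: March 2020 → March 13, 2020.
April 2020: April 13, 2020.

April 13, 2020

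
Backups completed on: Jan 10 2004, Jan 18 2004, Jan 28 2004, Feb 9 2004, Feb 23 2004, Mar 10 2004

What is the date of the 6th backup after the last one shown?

Intervals are 8, 10, 12, 14, 16 days — an arithmetic progression with common difference 2.
Next gap: 18 days. Mar 10 2004 + 18 days = Mar 28 2004.
Next gap: 20 days. Mar 28 2004 + 20 days = Apr 17 2004.
Next gap: 22 days. Apr 17 2004 + 22 days = May 9 2004.
Next gap: 24 days. May 9 2004 + 24 days = Jun 2 2004.
Next gap: 26 days. Jun 2 2004 + 26 days = Jun 28 2004.
Next gap: 28 days. Jun 28 2004 + 28 days = Jul 26 2004.

Jul 26 2004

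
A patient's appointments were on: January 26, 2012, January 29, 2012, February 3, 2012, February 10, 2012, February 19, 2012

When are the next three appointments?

March 1, 2012; March 14, 2012; March 29, 2012

Gaps: 3, 5, 7, 9 days — each gap is 2 larger than the previous one.
Next gap: 11 days. February 19, 2012 + 11 days = March 1, 2012.
Next gap: 13 days. March 1, 2012 + 13 days = March 14, 2012.
Next gap: 15 days. March 14, 2012 + 15 days = March 29, 2012.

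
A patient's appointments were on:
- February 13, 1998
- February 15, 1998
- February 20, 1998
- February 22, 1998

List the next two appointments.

The gap pattern 2, 5, 2 repeats every 2 events.
These are the Fridays and Sundays of each week.
The following Friday is February 27, 1998.
Next Sunday: March 1, 1998.

February 27, 1998; March 1, 1998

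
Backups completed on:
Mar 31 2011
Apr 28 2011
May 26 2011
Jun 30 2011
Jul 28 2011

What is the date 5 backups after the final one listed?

Dec 29 2011

All Thursdays; the gaps (28, 28, 35, 28) vary with month length.
This is the last Thursday of each month.
Last Thursday of August 2011: Aug 25 2011.
Last Thursday of September 2011: Sep 29 2011.
October 2011 ends with Thursday Oct 27 2011.
Last Thursday of November 2011: Nov 24 2011.
Last Thursday of December 2011: Dec 29 2011.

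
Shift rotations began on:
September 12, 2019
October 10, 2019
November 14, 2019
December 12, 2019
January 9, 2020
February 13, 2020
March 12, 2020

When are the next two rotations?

April 9, 2020; May 14, 2020

All dates are Thursdays, 28, 35, 28, 28, 35, 28 days apart.
Specifically, the 2nd Thursday of each month.
April 2020 — 2nd Thursday is April 9, 2020.
2nd Thursday of May 2020: May 14, 2020.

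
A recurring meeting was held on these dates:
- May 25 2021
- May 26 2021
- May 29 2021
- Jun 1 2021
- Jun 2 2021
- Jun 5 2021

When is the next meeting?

Gaps: 1, 3, 3, 1, 3 days — not constant, but cyclic with period 3.
The events fall on every Tuesday, Wednesday and Saturday.
Next Tuesday: Jun 8 2021.

Jun 8 2021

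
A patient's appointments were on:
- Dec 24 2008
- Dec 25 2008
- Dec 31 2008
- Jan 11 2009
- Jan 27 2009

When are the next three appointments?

Feb 17 2009, Mar 15 2009, Apr 15 2009

The spacing grows by 5 each time: 1, 6, 11, 16 days.
Next gap: 21 days. Jan 27 2009 + 21 days = Feb 17 2009.
Next gap: 26 days. Feb 17 2009 + 26 days = Mar 15 2009.
Next gap: 31 days. Mar 15 2009 + 31 days = Apr 15 2009.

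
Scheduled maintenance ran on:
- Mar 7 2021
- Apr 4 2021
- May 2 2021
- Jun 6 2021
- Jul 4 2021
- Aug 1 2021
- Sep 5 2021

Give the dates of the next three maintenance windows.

Oct 3 2021, Nov 7 2021, Dec 5 2021

All dates are Sundays, 28, 28, 35, 28, 28, 35 days apart.
Specifically, the 1st Sunday of each month.
1st Sunday of October 2021: Oct 3 2021.
1st Sunday of November 2021: Nov 7 2021.
1st Sunday of December 2021: Dec 5 2021.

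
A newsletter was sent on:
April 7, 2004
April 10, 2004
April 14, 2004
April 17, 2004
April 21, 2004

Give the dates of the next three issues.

April 24, 2004; April 28, 2004; May 1, 2004

Every event lands on a Wednesday or Saturday (gaps cycle 3, 4, 3, 4).
So the schedule is: every Wednesday and Saturday.
Next Saturday: April 24, 2004.
The following Wednesday is April 28, 2004.
Next Saturday: May 1, 2004.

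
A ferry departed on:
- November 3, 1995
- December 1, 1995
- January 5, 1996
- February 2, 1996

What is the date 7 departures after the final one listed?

September 6, 1996

These are Fridays at 28- or 35-day spacing (28, 35, 28).
The pattern: 1st Friday of the month.
1st Friday of March 1996: March 1, 1996.
April 1996 — 1st Friday is April 5, 1996.
1st Friday of May 1996: May 3, 1996.
June 1996 — 1st Friday is June 7, 1996.
1st Friday of July 1996: July 5, 1996.
August 1996 — 1st Friday is August 2, 1996.
September 1996 — 1st Friday is September 6, 1996.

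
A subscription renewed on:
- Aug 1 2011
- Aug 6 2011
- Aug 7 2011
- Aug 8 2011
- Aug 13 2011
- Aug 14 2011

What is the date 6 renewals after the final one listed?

Aug 28 2011

The gap pattern 5, 1, 1, 5, 1 repeats every 3 events.
These are the Mondays, Saturdays and Sundays of each week.
The following Monday is Aug 15 2011.
Next Saturday: Aug 20 2011.
Next Sunday: Aug 21 2011.
Next Monday: Aug 22 2011.
Next Saturday: Aug 27 2011.
The following Sunday is Aug 28 2011.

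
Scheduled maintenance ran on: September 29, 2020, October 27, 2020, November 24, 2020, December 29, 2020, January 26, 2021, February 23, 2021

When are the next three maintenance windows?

March 30, 2021; April 27, 2021; May 25, 2021

Every date is a Tuesday; gaps 28, 28, 35, 28, 28 days.
Each is the last Tuesday of its month (at least one falls on the 29th or later, ruling out '4th Tuesday').
Last Tuesday of March 2021: March 30, 2021.
Last Tuesday of April 2021: April 27, 2021.
May 2021 ends with Tuesday May 25, 2021.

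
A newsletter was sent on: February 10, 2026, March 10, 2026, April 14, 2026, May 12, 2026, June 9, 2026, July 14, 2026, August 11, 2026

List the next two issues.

These are Tuesdays at 28- or 35-day spacing (28, 35, 28, 28, 35, 28).
The pattern: 2nd Tuesday of the month.
September 2026 — 2nd Tuesday is September 8, 2026.
October 2026 — 2nd Tuesday is October 13, 2026.

September 8, 2026; October 13, 2026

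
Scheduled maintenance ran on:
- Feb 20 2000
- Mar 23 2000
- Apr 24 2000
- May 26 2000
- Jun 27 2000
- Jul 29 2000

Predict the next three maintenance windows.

The spacing is 32, 32, 32, 32, 32 days — always 32 days.
Jul 29 2000 + 32 days = Aug 30 2000.
Aug 30 2000 + 32 days = Oct 1 2000.
Oct 1 2000 + 32 days = Nov 2 2000.

Aug 30 2000, Oct 1 2000, Nov 2 2000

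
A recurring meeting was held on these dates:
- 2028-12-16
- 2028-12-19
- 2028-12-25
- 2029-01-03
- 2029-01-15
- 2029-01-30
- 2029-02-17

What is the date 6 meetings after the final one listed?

The spacing grows by 3 each time: 3, 6, 9, 12, 15, 18 days.
Next gap: 21 days. 2029-02-17 + 21 days = 2029-03-10.
Next gap: 24 days. 2029-03-10 + 24 days = 2029-04-03.
Next gap: 27 days. 2029-04-03 + 27 days = 2029-04-30.
Next gap: 30 days. 2029-04-30 + 30 days = 2029-05-30.
Next gap: 33 days. 2029-05-30 + 33 days = 2029-07-02.
Next gap: 36 days. 2029-07-02 + 36 days = 2029-08-07.

2029-08-07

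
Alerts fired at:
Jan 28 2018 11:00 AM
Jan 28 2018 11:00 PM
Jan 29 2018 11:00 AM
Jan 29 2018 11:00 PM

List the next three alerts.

Jan 30 2018 11:00 AM, Jan 30 2018 11:00 PM, Jan 31 2018 11:00 AM

The interval is a steady 12 hours (12, 12, 12).
Jan 29 2018 11:00 PM + 12 h = Jan 30 2018 11:00 AM.
Jan 30 2018 11:00 AM + 12 h = Jan 30 2018 11:00 PM.
Jan 30 2018 11:00 PM + 12 h = Jan 31 2018 11:00 AM.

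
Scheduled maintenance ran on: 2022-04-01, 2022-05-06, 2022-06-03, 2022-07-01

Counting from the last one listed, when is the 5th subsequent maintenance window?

Gaps: 35, 28, 28 days — a mix of 28 and 35. Every date is a Friday.
Each is the 1st Friday of its month.
1st Friday of August 2022: 2022-08-05.
1st Friday of September 2022: 2022-09-02.
1st Friday of October 2022: 2022-10-07.
1st Friday of November 2022: 2022-11-04.
December 2022 — 1st Friday is 2022-12-02.

2022-12-02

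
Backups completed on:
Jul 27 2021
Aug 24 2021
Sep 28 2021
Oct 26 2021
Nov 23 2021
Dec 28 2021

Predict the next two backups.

Jan 25 2022, Feb 22 2022

All dates are Tuesdays, 28, 35, 28, 28, 35 days apart.
Specifically, the 4th Tuesday of each month.
4th Tuesday of January 2022: Jan 25 2022.
4th Tuesday of February 2022: Feb 22 2022.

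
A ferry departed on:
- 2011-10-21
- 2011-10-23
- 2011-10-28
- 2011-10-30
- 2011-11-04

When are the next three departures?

2011-11-06, 2011-11-11, 2011-11-13

Every event lands on a Friday or Sunday (gaps cycle 2, 5, 2, 5).
So the schedule is: every Friday and Sunday.
Next Sunday: 2011-11-06.
The following Friday is 2011-11-11.
Next Sunday: 2011-11-13.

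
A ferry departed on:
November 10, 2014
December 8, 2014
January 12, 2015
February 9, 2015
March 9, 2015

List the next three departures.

April 13, 2015; May 11, 2015; June 8, 2015

All dates are Mondays, 28, 35, 28, 28 days apart.
Specifically, the 2nd Monday of each month.
April 2015 — 2nd Monday is April 13, 2015.
2nd Monday of May 2015: May 11, 2015.
2nd Monday of June 2015: June 8, 2015.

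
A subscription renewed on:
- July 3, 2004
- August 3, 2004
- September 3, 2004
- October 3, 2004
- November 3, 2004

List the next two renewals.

Each date is the 3rd; the gaps (31, 31, 30, 31) track the month lengths.
The rule is the 3rd of each month.
December 2004: December 3, 2004.
Next: January 2005 → January 3, 2005.

December 3, 2004; January 3, 2005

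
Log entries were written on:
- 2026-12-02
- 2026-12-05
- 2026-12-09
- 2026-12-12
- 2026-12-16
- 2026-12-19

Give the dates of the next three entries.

2026-12-23, 2026-12-26, 2026-12-30

The gap pattern 3, 4, 3, 4, 3 repeats every 2 events.
These are the Wednesdays and Saturdays of each week.
Next Wednesday: 2026-12-23.
The following Saturday is 2026-12-26.
The following Wednesday is 2026-12-30.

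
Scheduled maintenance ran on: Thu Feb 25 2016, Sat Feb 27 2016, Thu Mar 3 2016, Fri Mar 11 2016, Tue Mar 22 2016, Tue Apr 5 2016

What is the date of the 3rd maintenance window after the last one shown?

The spacing grows by 3 each time: 2, 5, 8, 11, 14 days.
Next gap: 17 days. Tue Apr 5 2016 + 17 days = Fri Apr 22 2016.
Next gap: 20 days. Fri Apr 22 2016 + 20 days = Thu May 12 2016.
Next gap: 23 days. Thu May 12 2016 + 23 days = Sat Jun 4 2016.

Sat Jun 4 2016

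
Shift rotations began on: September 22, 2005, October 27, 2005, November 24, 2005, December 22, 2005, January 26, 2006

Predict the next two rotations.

Gaps: 35, 28, 28, 35 days — a mix of 28 and 35. Every date is a Thursday.
Each is the 4th Thursday of its month.
4th Thursday of February 2006: February 23, 2006.
March 2006 — 4th Thursday is March 23, 2006.

February 23, 2006; March 23, 2006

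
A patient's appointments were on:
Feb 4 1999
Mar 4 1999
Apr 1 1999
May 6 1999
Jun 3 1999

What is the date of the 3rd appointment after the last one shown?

Sep 2 1999

All dates are Thursdays, 28, 28, 35, 28 days apart.
Specifically, the 1st Thursday of each month.
1st Thursday of July 1999: Jul 1 1999.
1st Thursday of August 1999: Aug 5 1999.
September 1999 — 1st Thursday is Sep 2 1999.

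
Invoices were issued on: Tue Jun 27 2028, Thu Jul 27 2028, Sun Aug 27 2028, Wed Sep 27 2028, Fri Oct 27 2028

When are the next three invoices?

The day-of-month is always 27 (30, 31, 31, 30 days between events).
So this recurs on the 27th of each month.
November 2028: Mon Nov 27 2028.
December 2028: Wed Dec 27 2028.
January 2029: Sat Jan 27 2029.

Mon Nov 27 2028, Wed Dec 27 2028, Sat Jan 27 2029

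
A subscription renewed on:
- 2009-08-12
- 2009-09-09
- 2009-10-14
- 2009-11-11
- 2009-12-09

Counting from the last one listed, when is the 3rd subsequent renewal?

2010-03-10

All dates are Wednesdays, 28, 35, 28, 28 days apart.
Specifically, the 2nd Wednesday of each month.
2nd Wednesday of January 2010: 2010-01-13.
2nd Wednesday of February 2010: 2010-02-10.
March 2010 — 2nd Wednesday is 2010-03-10.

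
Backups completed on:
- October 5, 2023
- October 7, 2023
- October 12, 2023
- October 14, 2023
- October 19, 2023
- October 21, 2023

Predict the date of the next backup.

October 26, 2023

Gaps: 2, 5, 2, 5, 2 days — not constant, but cyclic with period 2.
The events fall on every Thursday and Saturday.
The following Thursday is October 26, 2023.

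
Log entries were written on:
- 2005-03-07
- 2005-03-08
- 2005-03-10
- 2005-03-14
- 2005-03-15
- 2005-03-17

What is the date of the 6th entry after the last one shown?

2005-03-31

The gap pattern 1, 2, 4, 1, 2 repeats every 3 events.
These are the Mondays, Tuesdays and Thursdays of each week.
The following Monday is 2005-03-21.
The following Tuesday is 2005-03-22.
Next Thursday: 2005-03-24.
Next Monday: 2005-03-28.
Next Tuesday: 2005-03-29.
The following Thursday is 2005-03-31.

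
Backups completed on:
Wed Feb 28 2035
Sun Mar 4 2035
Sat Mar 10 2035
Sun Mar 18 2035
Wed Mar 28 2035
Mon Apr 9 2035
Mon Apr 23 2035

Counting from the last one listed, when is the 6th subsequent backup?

Gaps: 4, 6, 8, 10, 12, 14 days — each gap is 2 larger than the previous one.
Next gap: 16 days. Mon Apr 23 2035 + 16 days = Wed May 9 2035.
Next gap: 18 days. Wed May 9 2035 + 18 days = Sun May 27 2035.
Next gap: 20 days. Sun May 27 2035 + 20 days = Sat Jun 16 2035.
Next gap: 22 days. Sat Jun 16 2035 + 22 days = Sun Jul 8 2035.
Next gap: 24 days. Sun Jul 8 2035 + 24 days = Wed Aug 1 2035.
Next gap: 26 days. Wed Aug 1 2035 + 26 days = Mon Aug 27 2035.

Mon Aug 27 2035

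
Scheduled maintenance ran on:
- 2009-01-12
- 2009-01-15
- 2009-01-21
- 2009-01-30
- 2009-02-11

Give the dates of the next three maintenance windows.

2009-02-26, 2009-03-16, 2009-04-06

Gaps: 3, 6, 9, 12 days — each gap is 3 larger than the previous one.
Next gap: 15 days. 2009-02-11 + 15 days = 2009-02-26.
Next gap: 18 days. 2009-02-26 + 18 days = 2009-03-16.
Next gap: 21 days. 2009-03-16 + 21 days = 2009-04-06.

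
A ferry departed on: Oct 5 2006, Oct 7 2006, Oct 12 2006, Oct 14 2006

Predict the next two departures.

Every event lands on a Thursday or Saturday (gaps cycle 2, 5, 2).
So the schedule is: every Thursday and Saturday.
The following Thursday is Oct 19 2006.
Next Saturday: Oct 21 2006.

Oct 19 2006, Oct 21 2006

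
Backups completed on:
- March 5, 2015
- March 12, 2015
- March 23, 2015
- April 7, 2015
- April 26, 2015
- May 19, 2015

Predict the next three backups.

Intervals are 7, 11, 15, 19, 23 days — an arithmetic progression with common difference 4.
Next gap: 27 days. May 19, 2015 + 27 days = June 15, 2015.
Next gap: 31 days. June 15, 2015 + 31 days = July 16, 2015.
Next gap: 35 days. July 16, 2015 + 35 days = August 20, 2015.

June 15, 2015; July 16, 2015; August 20, 2015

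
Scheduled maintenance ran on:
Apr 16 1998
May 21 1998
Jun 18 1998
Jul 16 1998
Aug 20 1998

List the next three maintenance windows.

Sep 17 1998, Oct 15 1998, Nov 19 1998

All dates are Thursdays, 35, 28, 28, 35 days apart.
Specifically, the 3rd Thursday of each month.
September 1998 — 3rd Thursday is Sep 17 1998.
October 1998 — 3rd Thursday is Oct 15 1998.
November 1998 — 3rd Thursday is Nov 19 1998.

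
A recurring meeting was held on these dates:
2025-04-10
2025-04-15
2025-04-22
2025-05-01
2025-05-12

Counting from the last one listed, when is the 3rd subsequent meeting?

The spacing grows by 2 each time: 5, 7, 9, 11 days.
Next gap: 13 days. 2025-05-12 + 13 days = 2025-05-25.
Next gap: 15 days. 2025-05-25 + 15 days = 2025-06-09.
Next gap: 17 days. 2025-06-09 + 17 days = 2025-06-26.

2025-06-26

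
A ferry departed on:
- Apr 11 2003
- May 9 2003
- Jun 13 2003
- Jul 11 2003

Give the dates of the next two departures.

Gaps: 28, 35, 28 days — a mix of 28 and 35. Every date is a Friday.
Each is the 2nd Friday of its month.
2nd Friday of August 2003: Aug 8 2003.
September 2003 — 2nd Friday is Sep 12 2003.

Aug 8 2003, Sep 12 2003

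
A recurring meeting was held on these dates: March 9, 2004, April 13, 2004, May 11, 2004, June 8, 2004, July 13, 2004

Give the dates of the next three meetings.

These are Tuesdays at 28- or 35-day spacing (35, 28, 28, 35).
The pattern: 2nd Tuesday of the month.
August 2004 — 2nd Tuesday is August 10, 2004.
September 2004 — 2nd Tuesday is September 14, 2004.
2nd Tuesday of October 2004: October 12, 2004.

August 10, 2004; September 14, 2004; October 12, 2004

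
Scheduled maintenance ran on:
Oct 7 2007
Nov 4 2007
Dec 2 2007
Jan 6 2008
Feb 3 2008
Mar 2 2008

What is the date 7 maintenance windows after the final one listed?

These are Sundays at 28- or 35-day spacing (28, 28, 35, 28, 28).
The pattern: 1st Sunday of the month.
April 2008 — 1st Sunday is Apr 6 2008.
1st Sunday of May 2008: May 4 2008.
1st Sunday of June 2008: Jun 1 2008.
1st Sunday of July 2008: Jul 6 2008.
August 2008 — 1st Sunday is Aug 3 2008.
1st Sunday of September 2008: Sep 7 2008.
1st Sunday of October 2008: Oct 5 2008.

Oct 5 2008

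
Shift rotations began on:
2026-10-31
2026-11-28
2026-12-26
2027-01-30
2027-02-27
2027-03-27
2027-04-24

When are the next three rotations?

These are Saturdays with 28, 28, 35, 28, 28, 28-day gaps.
Each is the final Saturday of its month — 2026-10-31 is past the 28th, so '4th Saturday' doesn't fit.
May 2027 ends with Saturday 2027-05-29.
June 2027 ends with Saturday 2027-06-26.
Last Saturday of July 2027: 2027-07-31.

2027-05-29, 2027-06-26, 2027-07-31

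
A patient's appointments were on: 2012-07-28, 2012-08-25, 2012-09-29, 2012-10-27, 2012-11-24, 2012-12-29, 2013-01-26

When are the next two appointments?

2013-02-23, 2013-03-30

All Saturdays; the gaps (28, 35, 28, 28, 35, 28) vary with month length.
This is the last Saturday of each month.
Last Saturday of February 2013: 2013-02-23.
March 2013 ends with Saturday 2013-03-30.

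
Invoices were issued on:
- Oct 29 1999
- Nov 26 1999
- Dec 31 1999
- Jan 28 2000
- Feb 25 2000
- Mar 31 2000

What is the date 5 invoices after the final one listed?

Aug 25 2000

Every date is a Friday; gaps 28, 35, 28, 28, 35 days.
Each is the last Friday of its month (at least one falls on the 29th or later, ruling out '4th Friday').
Last Friday of April 2000: Apr 28 2000.
May 2000 ends with Friday May 26 2000.
Last Friday of June 2000: Jun 30 2000.
July 2000 ends with Friday Jul 28 2000.
Last Friday of August 2000: Aug 25 2000.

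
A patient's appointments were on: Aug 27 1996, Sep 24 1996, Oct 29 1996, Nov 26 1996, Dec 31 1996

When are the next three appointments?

Jan 28 1997, Feb 25 1997, Mar 25 1997

Every date is a Tuesday; gaps 28, 35, 28, 35 days.
Each is the last Tuesday of its month (at least one falls on the 29th or later, ruling out '4th Tuesday').
January 1997 ends with Tuesday Jan 28 1997.
Last Tuesday of February 1997: Feb 25 1997.
Last Tuesday of March 1997: Mar 25 1997.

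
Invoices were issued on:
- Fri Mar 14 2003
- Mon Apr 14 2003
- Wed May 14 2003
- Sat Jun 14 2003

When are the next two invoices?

Mon Jul 14 2003, Thu Aug 14 2003

Gaps: 31, 30, 31 days — not constant. Every event is on the 14th of the month.
Pattern: the 14th of each month.
July 2003: Mon Jul 14 2003.
Next: August 2003 → Thu Aug 14 2003.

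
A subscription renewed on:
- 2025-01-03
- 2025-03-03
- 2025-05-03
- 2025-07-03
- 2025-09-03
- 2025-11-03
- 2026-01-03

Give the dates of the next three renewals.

2026-03-03, 2026-05-03, 2026-07-03

Each date is the 3rd; the gaps (59, 61, 61, 62, 61, 61) track the month lengths.
The rule is the 3rd of every 2 months.
March 2026: 2026-03-03.
Next: May 2026 → 2026-05-03.
Next: July 2026 → 2026-07-03.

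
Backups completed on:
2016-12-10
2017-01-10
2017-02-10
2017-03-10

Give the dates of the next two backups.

The day-of-month is always 10 (31, 31, 28 days between events).
So this recurs on the 10th of each month.
Next: April 2017 → 2017-04-10.
May 2017: 2017-05-10.

2017-04-10, 2017-05-10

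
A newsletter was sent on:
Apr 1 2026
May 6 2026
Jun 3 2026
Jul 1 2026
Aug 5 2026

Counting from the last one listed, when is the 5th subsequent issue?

Jan 6 2027

These are Wednesdays at 28- or 35-day spacing (35, 28, 28, 35).
The pattern: 1st Wednesday of the month.
1st Wednesday of September 2026: Sep 2 2026.
1st Wednesday of October 2026: Oct 7 2026.
November 2026 — 1st Wednesday is Nov 4 2026.
1st Wednesday of December 2026: Dec 2 2026.
January 2027 — 1st Wednesday is Jan 6 2027.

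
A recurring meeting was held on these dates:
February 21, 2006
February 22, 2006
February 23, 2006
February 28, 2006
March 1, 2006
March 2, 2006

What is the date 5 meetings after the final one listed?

The gap pattern 1, 1, 5, 1, 1 repeats every 3 events.
These are the Tuesdays, Wednesdays and Thursdays of each week.
The following Tuesday is March 7, 2006.
Next Wednesday: March 8, 2006.
The following Thursday is March 9, 2006.
The following Tuesday is March 14, 2006.
The following Wednesday is March 15, 2006.

March 15, 2006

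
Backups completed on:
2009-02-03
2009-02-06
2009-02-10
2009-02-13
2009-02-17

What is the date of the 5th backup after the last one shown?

2009-03-06

Gaps: 3, 4, 3, 4 days — not constant, but cyclic with period 2.
The events fall on every Tuesday and Friday.
The following Friday is 2009-02-20.
Next Tuesday: 2009-02-24.
The following Friday is 2009-02-27.
Next Tuesday: 2009-03-03.
Next Friday: 2009-03-06.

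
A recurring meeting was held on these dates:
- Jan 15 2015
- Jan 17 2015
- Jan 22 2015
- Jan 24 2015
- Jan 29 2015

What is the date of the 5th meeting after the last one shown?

Every event lands on a Thursday or Saturday (gaps cycle 2, 5, 2, 5).
So the schedule is: every Thursday and Saturday.
Next Saturday: Jan 31 2015.
The following Thursday is Feb 5 2015.
Next Saturday: Feb 7 2015.
Next Thursday: Feb 12 2015.
Next Saturday: Feb 14 2015.

Feb 14 2015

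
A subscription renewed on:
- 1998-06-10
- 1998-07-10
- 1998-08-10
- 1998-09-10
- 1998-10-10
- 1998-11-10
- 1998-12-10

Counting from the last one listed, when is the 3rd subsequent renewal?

1999-03-10

Gaps: 30, 31, 31, 30, 31, 30 days — not constant. Every event is on the 10th of the month.
Pattern: the 10th of each month.
Next: January 1999 → 1999-01-10.
Next: February 1999 → 1999-02-10.
March 1999: 1999-03-10.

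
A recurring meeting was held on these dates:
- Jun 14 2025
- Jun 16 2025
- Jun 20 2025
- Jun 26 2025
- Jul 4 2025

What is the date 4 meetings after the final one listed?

The spacing grows by 2 each time: 2, 4, 6, 8 days.
Next gap: 10 days. Jul 4 2025 + 10 days = Jul 14 2025.
Next gap: 12 days. Jul 14 2025 + 12 days = Jul 26 2025.
Next gap: 14 days. Jul 26 2025 + 14 days = Aug 9 2025.
Next gap: 16 days. Aug 9 2025 + 16 days = Aug 25 2025.

Aug 25 2025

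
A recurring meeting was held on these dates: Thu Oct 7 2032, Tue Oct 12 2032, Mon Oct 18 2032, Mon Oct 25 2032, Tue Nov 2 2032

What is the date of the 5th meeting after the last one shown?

Gaps: 5, 6, 7, 8 days — each gap is 1 larger than the previous one.
Next gap: 9 days. Tue Nov 2 2032 + 9 days = Thu Nov 11 2032.
Next gap: 10 days. Thu Nov 11 2032 + 10 days = Sun Nov 21 2032.
Next gap: 11 days. Sun Nov 21 2032 + 11 days = Thu Dec 2 2032.
Next gap: 12 days. Thu Dec 2 2032 + 12 days = Tue Dec 14 2032.
Next gap: 13 days. Tue Dec 14 2032 + 13 days = Mon Dec 27 2032.

Mon Dec 27 2032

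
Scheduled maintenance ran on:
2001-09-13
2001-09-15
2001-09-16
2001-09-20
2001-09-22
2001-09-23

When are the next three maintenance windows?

2001-09-27, 2001-09-29, 2001-09-30

Gaps: 2, 1, 4, 2, 1 days — not constant, but cyclic with period 3.
The events fall on every Thursday, Saturday and Sunday.
The following Thursday is 2001-09-27.
The following Saturday is 2001-09-29.
Next Sunday: 2001-09-30.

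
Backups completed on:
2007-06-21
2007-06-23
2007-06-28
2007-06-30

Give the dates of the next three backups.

2007-07-05, 2007-07-07, 2007-07-12

The gap pattern 2, 5, 2 repeats every 2 events.
These are the Thursdays and Saturdays of each week.
Next Thursday: 2007-07-05.
The following Saturday is 2007-07-07.
The following Thursday is 2007-07-12.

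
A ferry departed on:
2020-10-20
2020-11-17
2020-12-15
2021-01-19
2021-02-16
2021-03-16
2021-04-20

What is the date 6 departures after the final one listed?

All dates are Tuesdays, 28, 28, 35, 28, 28, 35 days apart.
Specifically, the 3rd Tuesday of each month.
May 2021 — 3rd Tuesday is 2021-05-18.
June 2021 — 3rd Tuesday is 2021-06-15.
July 2021 — 3rd Tuesday is 2021-07-20.
August 2021 — 3rd Tuesday is 2021-08-17.
3rd Tuesday of September 2021: 2021-09-21.
3rd Tuesday of October 2021: 2021-10-19.

2021-10-19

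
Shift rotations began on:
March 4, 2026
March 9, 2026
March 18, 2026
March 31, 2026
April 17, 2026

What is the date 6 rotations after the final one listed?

October 20, 2026

The spacing grows by 4 each time: 5, 9, 13, 17 days.
Next gap: 21 days. April 17, 2026 + 21 days = May 8, 2026.
Next gap: 25 days. May 8, 2026 + 25 days = June 2, 2026.
Next gap: 29 days. June 2, 2026 + 29 days = July 1, 2026.
Next gap: 33 days. July 1, 2026 + 33 days = August 3, 2026.
Next gap: 37 days. August 3, 2026 + 37 days = September 9, 2026.
Next gap: 41 days. September 9, 2026 + 41 days = October 20, 2026.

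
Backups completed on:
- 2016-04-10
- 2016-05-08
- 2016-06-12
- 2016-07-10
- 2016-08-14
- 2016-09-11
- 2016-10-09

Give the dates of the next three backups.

Gaps: 28, 35, 28, 35, 28, 28 days — a mix of 28 and 35. Every date is a Sunday.
Each is the 2nd Sunday of its month.
2nd Sunday of November 2016: 2016-11-13.
2nd Sunday of December 2016: 2016-12-11.
January 2017 — 2nd Sunday is 2017-01-08.

2016-11-13, 2016-12-11, 2017-01-08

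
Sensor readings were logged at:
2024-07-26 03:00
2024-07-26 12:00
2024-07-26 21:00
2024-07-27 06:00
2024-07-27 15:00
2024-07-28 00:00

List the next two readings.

Spacing: 9, 9, 9, 9, 9 h — constant 9 h.
2024-07-28 00:00 + 9 h = 2024-07-28 09:00.
2024-07-28 09:00 + 9 h = 2024-07-28 18:00.

2024-07-28 09:00, 2024-07-28 18:00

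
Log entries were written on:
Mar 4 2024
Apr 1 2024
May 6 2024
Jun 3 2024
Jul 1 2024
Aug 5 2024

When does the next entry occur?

Sep 2 2024

All dates are Mondays, 28, 35, 28, 28, 35 days apart.
Specifically, the 1st Monday of each month.
1st Monday of September 2024: Sep 2 2024.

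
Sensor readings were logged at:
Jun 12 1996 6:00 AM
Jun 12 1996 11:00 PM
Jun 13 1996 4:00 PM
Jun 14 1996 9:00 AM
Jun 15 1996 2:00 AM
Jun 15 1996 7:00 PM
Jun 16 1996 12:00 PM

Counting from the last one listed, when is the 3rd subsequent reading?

Jun 18 1996 3:00 PM

Spacing: 17, 17, 17, 17, 17, 17 h — constant 17 h.
Jun 16 1996 12:00 PM + 17 h = Jun 17 1996 5:00 AM.
Jun 17 1996 5:00 AM + 17 h = Jun 17 1996 10:00 PM.
Jun 17 1996 10:00 PM + 17 h = Jun 18 1996 3:00 PM.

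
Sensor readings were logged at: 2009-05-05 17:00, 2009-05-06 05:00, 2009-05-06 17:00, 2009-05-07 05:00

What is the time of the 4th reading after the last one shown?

Spacing: 12, 12, 12 h — constant 12 h.
2009-05-07 05:00 + 12 h = 2009-05-07 17:00.
2009-05-07 17:00 + 12 h = 2009-05-08 05:00.
2009-05-08 05:00 + 12 h = 2009-05-08 17:00.
2009-05-08 17:00 + 12 h = 2009-05-09 05:00.

2009-05-09 05:00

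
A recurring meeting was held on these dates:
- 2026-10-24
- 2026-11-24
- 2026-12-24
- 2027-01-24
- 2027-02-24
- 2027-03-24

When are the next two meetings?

2027-04-24, 2027-05-24

Each date is the 24th; the gaps (31, 30, 31, 31, 28) track the month lengths.
The rule is the 24th of each month.
April 2027: 2027-04-24.
Next: May 2027 → 2027-05-24.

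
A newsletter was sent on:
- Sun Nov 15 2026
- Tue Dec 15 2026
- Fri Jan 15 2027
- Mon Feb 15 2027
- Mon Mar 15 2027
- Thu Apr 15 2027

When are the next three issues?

The day-of-month is always 15 (30, 31, 31, 28, 31 days between events).
So this recurs on the 15th of each month.
May 2027: Sat May 15 2027.
Next: June 2027 → Tue Jun 15 2027.
July 2027: Thu Jul 15 2027.

Sat May 15 2027, Tue Jun 15 2027, Thu Jul 15 2027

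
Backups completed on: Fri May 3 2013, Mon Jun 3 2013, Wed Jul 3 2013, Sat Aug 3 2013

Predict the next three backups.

Tue Sep 3 2013, Thu Oct 3 2013, Sun Nov 3 2013

The day-of-month is always 3 (31, 30, 31 days between events).
So this recurs on the 3rd of each month.
Next: September 2013 → Tue Sep 3 2013.
Next: October 2013 → Thu Oct 3 2013.
Next: November 2013 → Sun Nov 3 2013.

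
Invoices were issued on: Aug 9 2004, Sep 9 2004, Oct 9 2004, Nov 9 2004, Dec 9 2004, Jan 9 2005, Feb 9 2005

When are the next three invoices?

Gaps: 31, 30, 31, 30, 31, 31 days — not constant. Every event is on the 9th of the month.
Pattern: the 9th of each month.
March 2005: Mar 9 2005.
April 2005: Apr 9 2005.
Next: May 2005 → May 9 2005.

Mar 9 2005, Apr 9 2005, May 9 2005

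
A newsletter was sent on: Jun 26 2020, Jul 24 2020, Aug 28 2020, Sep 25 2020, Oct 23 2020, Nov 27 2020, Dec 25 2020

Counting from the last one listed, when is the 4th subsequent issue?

Apr 23 2021

These are Fridays at 28- or 35-day spacing (28, 35, 28, 28, 35, 28).
The pattern: 4th Friday of the month.
January 2021 — 4th Friday is Jan 22 2021.
4th Friday of February 2021: Feb 26 2021.
March 2021 — 4th Friday is Mar 26 2021.
April 2021 — 4th Friday is Apr 23 2021.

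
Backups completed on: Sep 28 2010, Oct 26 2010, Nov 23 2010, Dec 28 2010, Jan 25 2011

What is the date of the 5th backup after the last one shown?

Jun 28 2011

All dates are Tuesdays, 28, 28, 35, 28 days apart.
Specifically, the 4th Tuesday of each month.
4th Tuesday of February 2011: Feb 22 2011.
4th Tuesday of March 2011: Mar 22 2011.
4th Tuesday of April 2011: Apr 26 2011.
4th Tuesday of May 2011: May 24 2011.
4th Tuesday of June 2011: Jun 28 2011.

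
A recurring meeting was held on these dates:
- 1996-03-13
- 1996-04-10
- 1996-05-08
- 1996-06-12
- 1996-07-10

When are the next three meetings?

1996-08-14, 1996-09-11, 1996-10-09

All dates are Wednesdays, 28, 28, 35, 28 days apart.
Specifically, the 2nd Wednesday of each month.
August 1996 — 2nd Wednesday is 1996-08-14.
September 1996 — 2nd Wednesday is 1996-09-11.
October 1996 — 2nd Wednesday is 1996-10-09.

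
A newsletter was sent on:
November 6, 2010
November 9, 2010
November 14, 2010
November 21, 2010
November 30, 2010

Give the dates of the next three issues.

Gaps: 3, 5, 7, 9 days — each gap is 2 larger than the previous one.
Next gap: 11 days. November 30, 2010 + 11 days = December 11, 2010.
Next gap: 13 days. December 11, 2010 + 13 days = December 24, 2010.
Next gap: 15 days. December 24, 2010 + 15 days = January 8, 2011.

December 11, 2010; December 24, 2010; January 8, 2011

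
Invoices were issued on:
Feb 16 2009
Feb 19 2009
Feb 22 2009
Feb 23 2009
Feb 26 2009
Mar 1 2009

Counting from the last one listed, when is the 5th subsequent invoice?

Mar 12 2009

The gap pattern 3, 3, 1, 3, 3 repeats every 3 events.
These are the Mondays, Thursdays and Sundays of each week.
Next Monday: Mar 2 2009.
The following Thursday is Mar 5 2009.
Next Sunday: Mar 8 2009.
Next Monday: Mar 9 2009.
Next Thursday: Mar 12 2009.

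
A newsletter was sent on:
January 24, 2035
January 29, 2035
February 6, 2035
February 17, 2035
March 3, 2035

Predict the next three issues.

Gaps: 5, 8, 11, 14 days — each gap is 3 larger than the previous one.
Next gap: 17 days. March 3, 2035 + 17 days = March 20, 2035.
Next gap: 20 days. March 20, 2035 + 20 days = April 9, 2035.
Next gap: 23 days. April 9, 2035 + 23 days = May 2, 2035.

March 20, 2035; April 9, 2035; May 2, 2035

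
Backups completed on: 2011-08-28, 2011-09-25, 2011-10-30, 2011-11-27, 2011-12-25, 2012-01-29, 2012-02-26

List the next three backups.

2012-03-25, 2012-04-29, 2012-05-27

Every date is a Sunday; gaps 28, 35, 28, 28, 35, 28 days.
Each is the last Sunday of its month (at least one falls on the 29th or later, ruling out '4th Sunday').
Last Sunday of March 2012: 2012-03-25.
Last Sunday of April 2012: 2012-04-29.
Last Sunday of May 2012: 2012-05-27.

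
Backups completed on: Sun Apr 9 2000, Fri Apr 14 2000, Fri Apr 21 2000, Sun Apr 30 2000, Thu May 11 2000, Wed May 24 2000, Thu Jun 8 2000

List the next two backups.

Sun Jun 25 2000, Fri Jul 14 2000

Intervals are 5, 7, 9, 11, 13, 15 days — an arithmetic progression with common difference 2.
Next gap: 17 days. Thu Jun 8 2000 + 17 days = Sun Jun 25 2000.
Next gap: 19 days. Sun Jun 25 2000 + 19 days = Fri Jul 14 2000.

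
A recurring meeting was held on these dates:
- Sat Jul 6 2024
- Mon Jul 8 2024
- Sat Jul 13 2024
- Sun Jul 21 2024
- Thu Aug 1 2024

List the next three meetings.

The spacing grows by 3 each time: 2, 5, 8, 11 days.
Next gap: 14 days. Thu Aug 1 2024 + 14 days = Thu Aug 15 2024.
Next gap: 17 days. Thu Aug 15 2024 + 17 days = Sun Sep 1 2024.
Next gap: 20 days. Sun Sep 1 2024 + 20 days = Sat Sep 21 2024.

Thu Aug 15 2024, Sun Sep 1 2024, Sat Sep 21 2024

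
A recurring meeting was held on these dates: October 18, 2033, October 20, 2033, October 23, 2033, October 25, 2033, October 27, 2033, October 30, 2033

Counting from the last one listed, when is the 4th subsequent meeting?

Gaps: 2, 3, 2, 2, 3 days — not constant, but cyclic with period 3.
The events fall on every Tuesday, Thursday and Sunday.
The following Tuesday is November 1, 2033.
Next Thursday: November 3, 2033.
Next Sunday: November 6, 2033.
Next Tuesday: November 8, 2033.

November 8, 2033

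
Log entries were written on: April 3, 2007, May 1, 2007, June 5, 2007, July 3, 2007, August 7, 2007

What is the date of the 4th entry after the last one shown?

Gaps: 28, 35, 28, 35 days — a mix of 28 and 35. Every date is a Tuesday.
Each is the 1st Tuesday of its month.
1st Tuesday of September 2007: September 4, 2007.
October 2007 — 1st Tuesday is October 2, 2007.
November 2007 — 1st Tuesday is November 6, 2007.
1st Tuesday of December 2007: December 4, 2007.

December 4, 2007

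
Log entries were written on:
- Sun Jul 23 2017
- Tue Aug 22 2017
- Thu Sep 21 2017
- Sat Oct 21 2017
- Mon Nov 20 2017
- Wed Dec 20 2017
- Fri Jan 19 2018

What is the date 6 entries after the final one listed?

Wed Jul 18 2018

Gaps between consecutive events: 30, 30, 30, 30, 30, 30 days — a constant 30-day interval.
Fri Jan 19 2018 + 30 days = Sun Feb 18 2018.
Sun Feb 18 2018 + 30 days = Tue Mar 20 2018.
Tue Mar 20 2018 + 30 days = Thu Apr 19 2018.
Thu Apr 19 2018 + 30 days = Sat May 19 2018.
Sat May 19 2018 + 30 days = Mon Jun 18 2018.
Mon Jun 18 2018 + 30 days = Wed Jul 18 2018.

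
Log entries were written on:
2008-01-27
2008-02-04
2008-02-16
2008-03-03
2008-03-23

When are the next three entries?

Intervals are 8, 12, 16, 20 days — an arithmetic progression with common difference 4.
Next gap: 24 days. 2008-03-23 + 24 days = 2008-04-16.
Next gap: 28 days. 2008-04-16 + 28 days = 2008-05-14.
Next gap: 32 days. 2008-05-14 + 32 days = 2008-06-15.

2008-04-16, 2008-05-14, 2008-06-15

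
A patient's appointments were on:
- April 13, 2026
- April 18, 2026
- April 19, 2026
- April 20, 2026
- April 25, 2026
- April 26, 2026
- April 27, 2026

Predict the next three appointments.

May 2, 2026; May 3, 2026; May 4, 2026

Gaps: 5, 1, 1, 5, 1, 1 days — not constant, but cyclic with period 3.
The events fall on every Monday, Saturday and Sunday.
Next Saturday: May 2, 2026.
The following Sunday is May 3, 2026.
The following Monday is May 4, 2026.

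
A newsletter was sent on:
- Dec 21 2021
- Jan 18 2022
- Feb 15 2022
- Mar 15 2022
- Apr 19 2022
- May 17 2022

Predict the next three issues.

Jun 21 2022, Jul 19 2022, Aug 16 2022

Gaps: 28, 28, 28, 35, 28 days — a mix of 28 and 35. Every date is a Tuesday.
Each is the 3rd Tuesday of its month.
3rd Tuesday of June 2022: Jun 21 2022.
July 2022 — 3rd Tuesday is Jul 19 2022.
3rd Tuesday of August 2022: Aug 16 2022.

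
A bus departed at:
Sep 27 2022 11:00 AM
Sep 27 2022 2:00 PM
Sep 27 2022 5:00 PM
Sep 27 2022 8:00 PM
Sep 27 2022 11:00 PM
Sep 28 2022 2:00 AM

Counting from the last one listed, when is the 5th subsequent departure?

Sep 28 2022 5:00 PM

Gaps: 3, 3, 3, 3, 3 hours — each event is 3 hours after the previous one.
Sep 28 2022 2:00 AM + 3 h = Sep 28 2022 5:00 AM.
Sep 28 2022 5:00 AM + 3 h = Sep 28 2022 8:00 AM.
Sep 28 2022 8:00 AM + 3 h = Sep 28 2022 11:00 AM.
Sep 28 2022 11:00 AM + 3 h = Sep 28 2022 2:00 PM.
Sep 28 2022 2:00 PM + 3 h = Sep 28 2022 5:00 PM.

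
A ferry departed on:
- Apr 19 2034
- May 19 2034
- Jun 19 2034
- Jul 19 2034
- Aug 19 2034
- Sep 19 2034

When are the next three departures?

Oct 19 2034, Nov 19 2034, Dec 19 2034

Gaps: 30, 31, 30, 31, 31 days — not constant. Every event is on the 19th of the month.
Pattern: the 19th of each month.
Next: October 2034 → Oct 19 2034.
November 2034: Nov 19 2034.
December 2034: Dec 19 2034.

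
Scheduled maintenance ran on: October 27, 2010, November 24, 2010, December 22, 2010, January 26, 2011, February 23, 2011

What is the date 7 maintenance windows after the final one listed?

September 28, 2011

All dates are Wednesdays, 28, 28, 35, 28 days apart.
Specifically, the 4th Wednesday of each month.
March 2011 — 4th Wednesday is March 23, 2011.
4th Wednesday of April 2011: April 27, 2011.
May 2011 — 4th Wednesday is May 25, 2011.
4th Wednesday of June 2011: June 22, 2011.
4th Wednesday of July 2011: July 27, 2011.
August 2011 — 4th Wednesday is August 24, 2011.
September 2011 — 4th Wednesday is September 28, 2011.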